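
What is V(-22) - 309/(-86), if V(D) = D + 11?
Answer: -637/86 ≈ -7.4070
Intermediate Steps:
V(D) = 11 + D
V(-22) - 309/(-86) = (11 - 22) - 309/(-86) = -11 - 309*(-1)/86 = -11 - 1*(-309/86) = -11 + 309/86 = -637/86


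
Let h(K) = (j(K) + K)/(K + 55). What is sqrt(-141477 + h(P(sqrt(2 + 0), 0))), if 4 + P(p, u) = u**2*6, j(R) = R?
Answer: I*sqrt(367982085)/51 ≈ 376.13*I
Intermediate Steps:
P(p, u) = -4 + 6*u**2 (P(p, u) = -4 + u**2*6 = -4 + 6*u**2)
h(K) = 2*K/(55 + K) (h(K) = (K + K)/(K + 55) = (2*K)/(55 + K) = 2*K/(55 + K))
sqrt(-141477 + h(P(sqrt(2 + 0), 0))) = sqrt(-141477 + 2*(-4 + 6*0**2)/(55 + (-4 + 6*0**2))) = sqrt(-141477 + 2*(-4 + 6*0)/(55 + (-4 + 6*0))) = sqrt(-141477 + 2*(-4 + 0)/(55 + (-4 + 0))) = sqrt(-141477 + 2*(-4)/(55 - 4)) = sqrt(-141477 + 2*(-4)/51) = sqrt(-141477 + 2*(-4)*(1/51)) = sqrt(-141477 - 8/51) = sqrt(-7215335/51) = I*sqrt(367982085)/51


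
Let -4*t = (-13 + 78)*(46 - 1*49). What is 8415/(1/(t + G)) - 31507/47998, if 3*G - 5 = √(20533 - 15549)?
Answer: 40726839961/95996 + 5610*√1246 ≈ 6.2228e+5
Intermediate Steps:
t = 195/4 (t = -(-13 + 78)*(46 - 1*49)/4 = -65*(46 - 49)/4 = -65*(-3)/4 = -¼*(-195) = 195/4 ≈ 48.750)
G = 5/3 + 2*√1246/3 (G = 5/3 + √(20533 - 15549)/3 = 5/3 + √4984/3 = 5/3 + (2*√1246)/3 = 5/3 + 2*√1246/3 ≈ 25.199)
8415/(1/(t + G)) - 31507/47998 = 8415/(1/(195/4 + (5/3 + 2*√1246/3))) - 31507/47998 = 8415/(1/(605/12 + 2*√1246/3)) - 31507*1/47998 = 8415*(605/12 + 2*√1246/3) - 31507/47998 = (1697025/4 + 5610*√1246) - 31507/47998 = 40726839961/95996 + 5610*√1246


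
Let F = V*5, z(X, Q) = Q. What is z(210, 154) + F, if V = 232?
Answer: 1314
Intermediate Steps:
F = 1160 (F = 232*5 = 1160)
z(210, 154) + F = 154 + 1160 = 1314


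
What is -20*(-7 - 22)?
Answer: 580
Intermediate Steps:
-20*(-7 - 22) = -20*(-29) = 580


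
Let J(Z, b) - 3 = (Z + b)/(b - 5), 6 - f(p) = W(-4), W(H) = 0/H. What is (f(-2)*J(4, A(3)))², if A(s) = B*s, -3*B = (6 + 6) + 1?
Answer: 441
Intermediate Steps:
B = -13/3 (B = -((6 + 6) + 1)/3 = -(12 + 1)/3 = -⅓*13 = -13/3 ≈ -4.3333)
A(s) = -13*s/3
W(H) = 0
f(p) = 6 (f(p) = 6 - 1*0 = 6 + 0 = 6)
J(Z, b) = 3 + (Z + b)/(-5 + b) (J(Z, b) = 3 + (Z + b)/(b - 5) = 3 + (Z + b)/(-5 + b))
(f(-2)*J(4, A(3)))² = (6*((-15 + 4 + 4*(-13/3*3))/(-5 - 13/3*3)))² = (6*((-15 + 4 + 4*(-13))/(-5 - 13)))² = (6*((-15 + 4 - 52)/(-18)))² = (6*(-1/18*(-63)))² = (6*(7/2))² = 21² = 441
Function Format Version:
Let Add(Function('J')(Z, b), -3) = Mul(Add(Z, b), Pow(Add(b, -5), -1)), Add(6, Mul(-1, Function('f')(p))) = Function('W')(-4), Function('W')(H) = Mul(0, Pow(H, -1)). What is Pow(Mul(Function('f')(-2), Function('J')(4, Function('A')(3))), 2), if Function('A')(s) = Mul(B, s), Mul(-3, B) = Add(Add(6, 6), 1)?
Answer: 441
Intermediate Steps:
B = Rational(-13, 3) (B = Mul(Rational(-1, 3), Add(Add(6, 6), 1)) = Mul(Rational(-1, 3), Add(12, 1)) = Mul(Rational(-1, 3), 13) = Rational(-13, 3) ≈ -4.3333)
Function('A')(s) = Mul(Rational(-13, 3), s)
Function('W')(H) = 0
Function('f')(p) = 6 (Function('f')(p) = Add(6, Mul(-1, 0)) = Add(6, 0) = 6)
Function('J')(Z, b) = Add(3, Mul(Pow(Add(-5, b), -1), Add(Z, b))) (Function('J')(Z, b) = Add(3, Mul(Add(Z, b), Pow(Add(b, -5), -1))) = Add(3, Mul(Add(Z, b), Pow(Add(-5, b), -1))) = Add(3, Mul(Pow(Add(-5, b), -1), Add(Z, b))))
Pow(Mul(Function('f')(-2), Function('J')(4, Function('A')(3))), 2) = Pow(Mul(6, Mul(Pow(Add(-5, Mul(Rational(-13, 3), 3)), -1), Add(-15, 4, Mul(4, Mul(Rational(-13, 3), 3))))), 2) = Pow(Mul(6, Mul(Pow(Add(-5, -13), -1), Add(-15, 4, Mul(4, -13)))), 2) = Pow(Mul(6, Mul(Pow(-18, -1), Add(-15, 4, -52))), 2) = Pow(Mul(6, Mul(Rational(-1, 18), -63)), 2) = Pow(Mul(6, Rational(7, 2)), 2) = Pow(21, 2) = 441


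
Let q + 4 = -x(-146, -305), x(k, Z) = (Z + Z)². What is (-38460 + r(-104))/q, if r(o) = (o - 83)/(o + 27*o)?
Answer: 111995333/1083566848 ≈ 0.10336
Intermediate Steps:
x(k, Z) = 4*Z² (x(k, Z) = (2*Z)² = 4*Z²)
r(o) = (-83 + o)/(28*o) (r(o) = (-83 + o)/((28*o)) = (-83 + o)*(1/(28*o)) = (-83 + o)/(28*o))
q = -372104 (q = -4 - 4*(-305)² = -4 - 4*93025 = -4 - 1*372100 = -4 - 372100 = -372104)
(-38460 + r(-104))/q = (-38460 + (1/28)*(-83 - 104)/(-104))/(-372104) = (-38460 + (1/28)*(-1/104)*(-187))*(-1/372104) = (-38460 + 187/2912)*(-1/372104) = -111995333/2912*(-1/372104) = 111995333/1083566848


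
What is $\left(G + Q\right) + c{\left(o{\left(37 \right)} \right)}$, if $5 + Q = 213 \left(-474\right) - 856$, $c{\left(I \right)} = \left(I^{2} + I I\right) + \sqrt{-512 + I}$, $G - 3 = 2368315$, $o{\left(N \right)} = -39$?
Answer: $2269537 + i \sqrt{551} \approx 2.2695 \cdot 10^{6} + 23.473 i$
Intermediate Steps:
$G = 2368318$ ($G = 3 + 2368315 = 2368318$)
$c{\left(I \right)} = \sqrt{-512 + I} + 2 I^{2}$ ($c{\left(I \right)} = \left(I^{2} + I^{2}\right) + \sqrt{-512 + I} = 2 I^{2} + \sqrt{-512 + I} = \sqrt{-512 + I} + 2 I^{2}$)
$Q = -101823$ ($Q = -5 + \left(213 \left(-474\right) - 856\right) = -5 - 101818 = -101823$)
$\left(G + Q\right) + c{\left(o{\left(37 \right)} \right)} = \left(2368318 - 101823\right) + \left(\sqrt{-512 - 39} + 2 \left(-39\right)^{2}\right) = 2266495 + \left(\sqrt{-551} + 2 \cdot 1521\right) = 2266495 + \left(i \sqrt{551} + 3042\right) = 2266495 + \left(3042 + i \sqrt{551}\right) = 2269537 + i \sqrt{551}$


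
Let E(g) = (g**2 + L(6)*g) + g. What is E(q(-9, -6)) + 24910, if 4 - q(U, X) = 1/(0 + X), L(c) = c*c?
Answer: 902935/36 ≈ 25082.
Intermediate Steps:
L(c) = c**2
q(U, X) = 4 - 1/X (q(U, X) = 4 - 1/(0 + X) = 4 - 1/X)
E(g) = g**2 + 37*g (E(g) = (g**2 + 6**2*g) + g = (g**2 + 36*g) + g = g**2 + 37*g)
E(q(-9, -6)) + 24910 = (4 - 1/(-6))*(37 + (4 - 1/(-6))) + 24910 = (4 - 1*(-1/6))*(37 + (4 - 1*(-1/6))) + 24910 = (4 + 1/6)*(37 + (4 + 1/6)) + 24910 = 25*(37 + 25/6)/6 + 24910 = (25/6)*(247/6) + 24910 = 6175/36 + 24910 = 902935/36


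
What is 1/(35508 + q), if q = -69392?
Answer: -1/33884 ≈ -2.9512e-5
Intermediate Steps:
1/(35508 + q) = 1/(35508 - 69392) = 1/(-33884) = -1/33884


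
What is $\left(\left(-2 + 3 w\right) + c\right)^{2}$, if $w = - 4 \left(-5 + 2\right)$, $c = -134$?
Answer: $10000$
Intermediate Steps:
$w = 12$ ($w = \left(-4\right) \left(-3\right) = 12$)
$\left(\left(-2 + 3 w\right) + c\right)^{2} = \left(\left(-2 + 3 \cdot 12\right) - 134\right)^{2} = \left(\left(-2 + 36\right) - 134\right)^{2} = \left(34 - 134\right)^{2} = \left(-100\right)^{2} = 10000$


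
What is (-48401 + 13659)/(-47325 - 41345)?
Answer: 17371/44335 ≈ 0.39181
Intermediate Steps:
(-48401 + 13659)/(-47325 - 41345) = -34742/(-88670) = -34742*(-1/88670) = 17371/44335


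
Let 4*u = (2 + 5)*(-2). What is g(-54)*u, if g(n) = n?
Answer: 189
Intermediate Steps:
u = -7/2 (u = ((2 + 5)*(-2))/4 = (7*(-2))/4 = (1/4)*(-14) = -7/2 ≈ -3.5000)
g(-54)*u = -54*(-7/2) = 189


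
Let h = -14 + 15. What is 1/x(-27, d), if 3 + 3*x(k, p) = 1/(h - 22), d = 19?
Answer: -63/64 ≈ -0.98438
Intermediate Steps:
h = 1
x(k, p) = -64/63 (x(k, p) = -1 + 1/(3*(1 - 22)) = -1 + (1/3)/(-21) = -1 + (1/3)*(-1/21) = -1 - 1/63 = -64/63)
1/x(-27, d) = 1/(-64/63) = -63/64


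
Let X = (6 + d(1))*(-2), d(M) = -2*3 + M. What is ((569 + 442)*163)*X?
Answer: -329586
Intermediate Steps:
d(M) = -6 + M
X = -2 (X = (6 + (-6 + 1))*(-2) = (6 - 5)*(-2) = 1*(-2) = -2)
((569 + 442)*163)*X = ((569 + 442)*163)*(-2) = (1011*163)*(-2) = 164793*(-2) = -329586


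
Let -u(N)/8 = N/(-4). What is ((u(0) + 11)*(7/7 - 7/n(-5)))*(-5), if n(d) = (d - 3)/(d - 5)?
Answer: 1705/4 ≈ 426.25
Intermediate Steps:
n(d) = (-3 + d)/(-5 + d)
u(N) = 2*N (u(N) = -8*N/(-4) = -8*N*(-1)/4 = -(-2)*N = 2*N)
((u(0) + 11)*(7/7 - 7/n(-5)))*(-5) = ((2*0 + 11)*(7/7 - 7*(-5 - 5)/(-3 - 5)))*(-5) = ((0 + 11)*(7*(⅐) - 7/(-8/(-10))))*(-5) = (11*(1 - 7/((-⅒*(-8)))))*(-5) = (11*(1 - 7/⅘))*(-5) = (11*(1 - 7*5/4))*(-5) = (11*(1 - 35/4))*(-5) = (11*(-31/4))*(-5) = -341/4*(-5) = 1705/4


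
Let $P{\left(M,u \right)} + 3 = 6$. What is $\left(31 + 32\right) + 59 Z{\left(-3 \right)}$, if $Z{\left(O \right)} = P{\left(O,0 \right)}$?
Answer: $240$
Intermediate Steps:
$P{\left(M,u \right)} = 3$ ($P{\left(M,u \right)} = -3 + 6 = 3$)
$Z{\left(O \right)} = 3$
$\left(31 + 32\right) + 59 Z{\left(-3 \right)} = \left(31 + 32\right) + 59 \cdot 3 = 63 + 177 = 240$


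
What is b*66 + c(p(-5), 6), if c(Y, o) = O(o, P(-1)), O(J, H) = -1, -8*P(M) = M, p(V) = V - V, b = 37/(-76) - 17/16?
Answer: -15695/152 ≈ -103.26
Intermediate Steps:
b = -471/304 (b = 37*(-1/76) - 17*1/16 = -37/76 - 17/16 = -471/304 ≈ -1.5493)
p(V) = 0
P(M) = -M/8
c(Y, o) = -1
b*66 + c(p(-5), 6) = -471/304*66 - 1 = -15543/152 - 1 = -15695/152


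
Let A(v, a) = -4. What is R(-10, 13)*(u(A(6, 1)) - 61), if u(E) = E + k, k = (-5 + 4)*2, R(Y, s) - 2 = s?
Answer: -1005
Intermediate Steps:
R(Y, s) = 2 + s
k = -2 (k = -1*2 = -2)
u(E) = -2 + E (u(E) = E - 2 = -2 + E)
R(-10, 13)*(u(A(6, 1)) - 61) = (2 + 13)*((-2 - 4) - 61) = 15*(-6 - 61) = 15*(-67) = -1005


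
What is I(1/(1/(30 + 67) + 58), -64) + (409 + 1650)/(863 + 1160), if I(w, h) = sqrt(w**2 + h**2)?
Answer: 2059/2023 + sqrt(129692185793)/5627 ≈ 65.018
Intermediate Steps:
I(w, h) = sqrt(h**2 + w**2)
I(1/(1/(30 + 67) + 58), -64) + (409 + 1650)/(863 + 1160) = sqrt((-64)**2 + (1/(1/(30 + 67) + 58))**2) + (409 + 1650)/(863 + 1160) = sqrt(4096 + (1/(1/97 + 58))**2) + 2059/2023 = sqrt(4096 + (1/(1/97 + 58))**2) + 2059*(1/2023) = sqrt(4096 + (1/(5627/97))**2) + 2059/2023 = sqrt(4096 + (97/5627)**2) + 2059/2023 = sqrt(4096 + 9409/31663129) + 2059/2023 = sqrt(129692185793/31663129) + 2059/2023 = sqrt(129692185793)/5627 + 2059/2023 = 2059/2023 + sqrt(129692185793)/5627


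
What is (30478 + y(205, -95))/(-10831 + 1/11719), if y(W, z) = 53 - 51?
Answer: -14883130/5288687 ≈ -2.8141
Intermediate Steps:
y(W, z) = 2
(30478 + y(205, -95))/(-10831 + 1/11719) = (30478 + 2)/(-10831 + 1/11719) = 30480/(-10831 + 1/11719) = 30480/(-126928488/11719) = 30480*(-11719/126928488) = -14883130/5288687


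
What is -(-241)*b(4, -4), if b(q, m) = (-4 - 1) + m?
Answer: -2169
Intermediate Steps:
b(q, m) = -5 + m
-(-241)*b(4, -4) = -(-241)*(-5 - 4) = -(-241)*(-9) = -1*2169 = -2169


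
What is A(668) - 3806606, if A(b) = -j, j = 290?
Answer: -3806896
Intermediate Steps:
A(b) = -290 (A(b) = -1*290 = -290)
A(668) - 3806606 = -290 - 3806606 = -3806896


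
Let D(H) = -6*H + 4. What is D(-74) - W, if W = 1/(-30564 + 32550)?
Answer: 889727/1986 ≈ 448.00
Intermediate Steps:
W = 1/1986 ≈ 0.00050353
D(H) = 4 - 6*H
D(-74) - W = (4 - 6*(-74)) - 1*1/1986 = (4 + 444) - 1/1986 = 448 - 1/1986 = 889727/1986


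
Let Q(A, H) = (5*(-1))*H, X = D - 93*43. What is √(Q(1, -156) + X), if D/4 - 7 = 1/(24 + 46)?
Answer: 11*I*√32305/35 ≈ 56.488*I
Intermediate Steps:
D = 982/35 (D = 28 + 4/(24 + 46) = 28 + 4/70 = 28 + 4*(1/70) = 28 + 2/35 = 982/35 ≈ 28.057)
X = -138983/35 (X = 982/35 - 93*43 = 982/35 - 3999 = -138983/35 ≈ -3970.9)
Q(A, H) = -5*H
√(Q(1, -156) + X) = √(-5*(-156) - 138983/35) = √(780 - 138983/35) = √(-111683/35) = 11*I*√32305/35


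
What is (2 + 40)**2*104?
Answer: 183456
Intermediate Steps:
(2 + 40)**2*104 = 42**2*104 = 1764*104 = 183456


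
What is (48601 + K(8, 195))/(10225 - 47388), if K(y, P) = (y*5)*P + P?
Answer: -56596/37163 ≈ -1.5229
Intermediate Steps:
K(y, P) = P + 5*P*y (K(y, P) = (5*y)*P + P = 5*P*y + P = P + 5*P*y)
(48601 + K(8, 195))/(10225 - 47388) = (48601 + 195*(1 + 5*8))/(10225 - 47388) = (48601 + 195*(1 + 40))/(-37163) = (48601 + 195*41)*(-1/37163) = (48601 + 7995)*(-1/37163) = 56596*(-1/37163) = -56596/37163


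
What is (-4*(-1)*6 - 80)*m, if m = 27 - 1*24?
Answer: -168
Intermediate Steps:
m = 3 (m = 27 - 24 = 3)
(-4*(-1)*6 - 80)*m = (-4*(-1)*6 - 80)*3 = (4*6 - 80)*3 = (24 - 80)*3 = -56*3 = -168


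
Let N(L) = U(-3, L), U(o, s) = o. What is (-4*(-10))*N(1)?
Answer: -120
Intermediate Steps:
N(L) = -3
(-4*(-10))*N(1) = -4*(-10)*(-3) = 40*(-3) = -120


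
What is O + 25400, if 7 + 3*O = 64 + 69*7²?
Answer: 26546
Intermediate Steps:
O = 1146 (O = -7/3 + (64 + 69*7²)/3 = -7/3 + (64 + 69*49)/3 = -7/3 + (64 + 3381)/3 = -7/3 + (⅓)*3445 = -7/3 + 3445/3 = 1146)
O + 25400 = 1146 + 25400 = 26546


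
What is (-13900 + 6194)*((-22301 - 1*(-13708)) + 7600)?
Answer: 7652058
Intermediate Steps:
(-13900 + 6194)*((-22301 - 1*(-13708)) + 7600) = -7706*((-22301 + 13708) + 7600) = -7706*(-8593 + 7600) = -7706*(-993) = 7652058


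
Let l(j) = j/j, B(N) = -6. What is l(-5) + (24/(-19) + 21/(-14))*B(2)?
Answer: 334/19 ≈ 17.579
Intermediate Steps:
l(j) = 1
l(-5) + (24/(-19) + 21/(-14))*B(2) = 1 + (24/(-19) + 21/(-14))*(-6) = 1 + (24*(-1/19) + 21*(-1/14))*(-6) = 1 + (-24/19 - 3/2)*(-6) = 1 - 105/38*(-6) = 1 + 315/19 = 334/19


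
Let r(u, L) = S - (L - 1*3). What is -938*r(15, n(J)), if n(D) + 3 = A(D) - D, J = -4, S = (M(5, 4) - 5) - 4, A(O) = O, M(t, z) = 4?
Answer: -938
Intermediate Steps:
S = -5 (S = (4 - 5) - 4 = -1 - 4 = -5)
n(D) = -3 (n(D) = -3 + (D - D) = -3 + 0 = -3)
r(u, L) = -2 - L (r(u, L) = -5 - (L - 1*3) = -5 - (L - 3) = -5 - (-3 + L) = -5 + (3 - L) = -2 - L)
-938*r(15, n(J)) = -938*(-2 - 1*(-3)) = -938*(-2 + 3) = -938*1 = -938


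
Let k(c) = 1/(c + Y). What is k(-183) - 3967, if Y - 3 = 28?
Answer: -602985/152 ≈ -3967.0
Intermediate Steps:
Y = 31 (Y = 3 + 28 = 31)
k(c) = 1/(31 + c) (k(c) = 1/(c + 31) = 1/(31 + c))
k(-183) - 3967 = 1/(31 - 183) - 3967 = 1/(-152) - 3967 = -1/152 - 3967 = -602985/152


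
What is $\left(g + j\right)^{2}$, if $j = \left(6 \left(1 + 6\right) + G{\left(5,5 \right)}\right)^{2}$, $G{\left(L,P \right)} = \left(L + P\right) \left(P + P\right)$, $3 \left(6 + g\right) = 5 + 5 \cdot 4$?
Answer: $\frac{3660129001}{9} \approx 4.0668 \cdot 10^{8}$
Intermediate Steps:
$g = \frac{7}{3}$ ($g = -6 + \frac{5 + 5 \cdot 4}{3} = -6 + \frac{5 + 20}{3} = -6 + \frac{1}{3} \cdot 25 = -6 + \frac{25}{3} = \frac{7}{3} \approx 2.3333$)
$G{\left(L,P \right)} = 2 P \left(L + P\right)$ ($G{\left(L,P \right)} = \left(L + P\right) 2 P = 2 P \left(L + P\right)$)
$j = 20164$ ($j = \left(6 \left(1 + 6\right) + 2 \cdot 5 \left(5 + 5\right)\right)^{2} = \left(6 \cdot 7 + 2 \cdot 5 \cdot 10\right)^{2} = \left(42 + 100\right)^{2} = 142^{2} = 20164$)
$\left(g + j\right)^{2} = \left(\frac{7}{3} + 20164\right)^{2} = \left(\frac{60499}{3}\right)^{2} = \frac{3660129001}{9}$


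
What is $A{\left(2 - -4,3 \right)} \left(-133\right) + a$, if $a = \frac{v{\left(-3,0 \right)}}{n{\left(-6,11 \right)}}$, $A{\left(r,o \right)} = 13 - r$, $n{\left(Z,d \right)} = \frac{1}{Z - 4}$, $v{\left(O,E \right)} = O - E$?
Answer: $-901$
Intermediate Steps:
$n{\left(Z,d \right)} = \frac{1}{-4 + Z}$
$a = 30$ ($a = \frac{-3 - 0}{\frac{1}{-4 - 6}} = \frac{-3 + 0}{\frac{1}{-10}} = - \frac{3}{- \frac{1}{10}} = \left(-3\right) \left(-10\right) = 30$)
$A{\left(2 - -4,3 \right)} \left(-133\right) + a = \left(13 - \left(2 - -4\right)\right) \left(-133\right) + 30 = \left(13 - \left(2 + 4\right)\right) \left(-133\right) + 30 = \left(13 - 6\right) \left(-133\right) + 30 = 7 \left(-133\right) + 30 = -931 + 30 = -901$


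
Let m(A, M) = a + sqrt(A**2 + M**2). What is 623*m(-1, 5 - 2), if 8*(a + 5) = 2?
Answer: -11837/4 + 623*sqrt(10) ≈ -989.15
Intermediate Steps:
a = -19/4 (a = -5 + (1/8)*2 = -5 + 1/4 = -19/4 ≈ -4.7500)
m(A, M) = -19/4 + sqrt(A**2 + M**2)
623*m(-1, 5 - 2) = 623*(-19/4 + sqrt((-1)**2 + (5 - 2)**2)) = 623*(-19/4 + sqrt(1 + 3**2)) = 623*(-19/4 + sqrt(1 + 9)) = 623*(-19/4 + sqrt(10)) = -11837/4 + 623*sqrt(10)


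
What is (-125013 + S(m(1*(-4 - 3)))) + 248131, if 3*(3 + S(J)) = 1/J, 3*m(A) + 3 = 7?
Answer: 492461/4 ≈ 1.2312e+5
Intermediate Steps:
m(A) = 4/3 (m(A) = -1 + (⅓)*7 = -1 + 7/3 = 4/3)
S(J) = -3 + 1/(3*J)
(-125013 + S(m(1*(-4 - 3)))) + 248131 = (-125013 + (-3 + 1/(3*(4/3)))) + 248131 = (-125013 + (-3 + (⅓)*(¾))) + 248131 = (-125013 + (-3 + ¼)) + 248131 = (-125013 - 11/4) + 248131 = -500063/4 + 248131 = 492461/4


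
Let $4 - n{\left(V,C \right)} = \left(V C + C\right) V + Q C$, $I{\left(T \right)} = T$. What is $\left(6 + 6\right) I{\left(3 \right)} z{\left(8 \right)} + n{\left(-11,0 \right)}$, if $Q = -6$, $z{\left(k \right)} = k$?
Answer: $292$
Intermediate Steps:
$n{\left(V,C \right)} = 4 + 6 C - V \left(C + C V\right)$ ($n{\left(V,C \right)} = 4 - \left(\left(V C + C\right) V - 6 C\right) = 4 - \left(\left(C V + C\right) V - 6 C\right) = 4 - \left(\left(C + C V\right) V - 6 C\right) = 4 - \left(V \left(C + C V\right) - 6 C\right) = 4 - \left(- 6 C + V \left(C + C V\right)\right) = 4 + \left(6 C - V \left(C + C V\right)\right) = 4 + 6 C - V \left(C + C V\right)$)
$\left(6 + 6\right) I{\left(3 \right)} z{\left(8 \right)} + n{\left(-11,0 \right)} = \left(6 + 6\right) 3 \cdot 8 + \left(4 + 6 \cdot 0 - 0 \left(-11\right) - 0 \left(-11\right)^{2}\right) = 12 \cdot 3 \cdot 8 + \left(4 + 0 + 0 - 0 \cdot 121\right) = 36 \cdot 8 + \left(4 + 0 + 0 + 0\right) = 288 + 4 = 292$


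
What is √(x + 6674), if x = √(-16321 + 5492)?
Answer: √(6674 + 7*I*√221) ≈ 81.697 + 0.6369*I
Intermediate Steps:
x = 7*I*√221 (x = √(-10829) = 7*I*√221 ≈ 104.06*I)
√(x + 6674) = √(7*I*√221 + 6674) = √(6674 + 7*I*√221)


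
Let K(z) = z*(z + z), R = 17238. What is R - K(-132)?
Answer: -17610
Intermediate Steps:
K(z) = 2*z² (K(z) = z*(2*z) = 2*z²)
R - K(-132) = 17238 - 2*(-132)² = 17238 - 2*17424 = 17238 - 1*34848 = 17238 - 34848 = -17610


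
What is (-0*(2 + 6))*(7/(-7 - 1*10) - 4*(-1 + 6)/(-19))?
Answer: 0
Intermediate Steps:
(-0*(2 + 6))*(7/(-7 - 1*10) - 4*(-1 + 6)/(-19)) = (-0*8)*(7/(-7 - 10) - 4*5*(-1/19)) = (-9*0)*(7/(-17) - 20*(-1/19)) = 0*(7*(-1/17) + 20/19) = 0*(-7/17 + 20/19) = 0*(207/323) = 0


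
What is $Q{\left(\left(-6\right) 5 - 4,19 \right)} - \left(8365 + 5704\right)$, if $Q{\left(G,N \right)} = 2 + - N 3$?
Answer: $-14124$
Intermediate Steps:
$Q{\left(G,N \right)} = 2 - 3 N$
$Q{\left(\left(-6\right) 5 - 4,19 \right)} - \left(8365 + 5704\right) = \left(2 - 57\right) - \left(8365 + 5704\right) = \left(2 - 57\right) - 14069 = -55 - 14069 = -14124$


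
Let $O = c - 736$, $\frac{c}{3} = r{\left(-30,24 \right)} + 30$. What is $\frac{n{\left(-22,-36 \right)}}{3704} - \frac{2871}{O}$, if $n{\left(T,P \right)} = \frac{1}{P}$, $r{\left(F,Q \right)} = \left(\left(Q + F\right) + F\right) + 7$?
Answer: $\frac{382829891}{97741152} \approx 3.9168$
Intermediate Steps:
$r{\left(F,Q \right)} = 7 + Q + 2 F$ ($r{\left(F,Q \right)} = \left(\left(F + Q\right) + F\right) + 7 = \left(Q + 2 F\right) + 7 = 7 + Q + 2 F$)
$c = 3$ ($c = 3 \left(\left(7 + 24 + 2 \left(-30\right)\right) + 30\right) = 3 \left(\left(7 + 24 - 60\right) + 30\right) = 3 \left(-29 + 30\right) = 3 \cdot 1 = 3$)
$O = -733$ ($O = 3 - 736 = -733$)
$\frac{n{\left(-22,-36 \right)}}{3704} - \frac{2871}{O} = \frac{1}{\left(-36\right) 3704} - \frac{2871}{-733} = \left(- \frac{1}{36}\right) \frac{1}{3704} - - \frac{2871}{733} = - \frac{1}{133344} + \frac{2871}{733} = \frac{382829891}{97741152}$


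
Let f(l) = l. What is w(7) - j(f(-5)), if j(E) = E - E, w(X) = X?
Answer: 7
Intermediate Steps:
j(E) = 0
w(7) - j(f(-5)) = 7 - 1*0 = 7 + 0 = 7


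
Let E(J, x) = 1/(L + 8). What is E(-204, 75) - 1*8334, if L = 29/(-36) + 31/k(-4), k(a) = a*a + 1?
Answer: -45994734/5519 ≈ -8333.9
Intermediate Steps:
k(a) = 1 + a² (k(a) = a² + 1 = 1 + a²)
L = 623/612 (L = 29/(-36) + 31/(1 + (-4)²) = 29*(-1/36) + 31/(1 + 16) = -29/36 + 31/17 = 623/612 ≈ 1.0180)
E(J, x) = 612/5519 (E(J, x) = 1/(623/612 + 8) = 1/(5519/612) = 612/5519)
E(-204, 75) - 1*8334 = 612/5519 - 1*8334 = 612/5519 - 8334 = -45994734/5519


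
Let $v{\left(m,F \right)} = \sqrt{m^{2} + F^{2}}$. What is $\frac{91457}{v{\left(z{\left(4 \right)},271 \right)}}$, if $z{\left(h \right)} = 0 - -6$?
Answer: $\frac{91457 \sqrt{73477}}{73477} \approx 337.4$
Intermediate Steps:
$z{\left(h \right)} = 6$ ($z{\left(h \right)} = 0 + 6 = 6$)
$v{\left(m,F \right)} = \sqrt{F^{2} + m^{2}}$
$\frac{91457}{v{\left(z{\left(4 \right)},271 \right)}} = \frac{91457}{\sqrt{271^{2} + 6^{2}}} = \frac{91457}{\sqrt{73441 + 36}} = \frac{91457}{\sqrt{73477}} = 91457 \frac{\sqrt{73477}}{73477} = \frac{91457 \sqrt{73477}}{73477}$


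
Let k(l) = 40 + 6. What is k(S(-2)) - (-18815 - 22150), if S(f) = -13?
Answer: 41011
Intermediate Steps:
k(l) = 46
k(S(-2)) - (-18815 - 22150) = 46 - (-18815 - 22150) = 46 - 1*(-40965) = 46 + 40965 = 41011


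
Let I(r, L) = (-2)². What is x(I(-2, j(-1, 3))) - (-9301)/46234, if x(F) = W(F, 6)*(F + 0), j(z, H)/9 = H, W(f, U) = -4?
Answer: -730443/46234 ≈ -15.799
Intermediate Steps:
j(z, H) = 9*H
I(r, L) = 4
x(F) = -4*F (x(F) = -4*(F + 0) = -4*F)
x(I(-2, j(-1, 3))) - (-9301)/46234 = -4*4 - (-9301)/46234 = -16 - (-9301)/46234 = -16 - 1*(-9301/46234) = -16 + 9301/46234 = -730443/46234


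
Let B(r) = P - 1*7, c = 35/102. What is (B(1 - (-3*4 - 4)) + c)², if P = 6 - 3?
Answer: 139129/10404 ≈ 13.373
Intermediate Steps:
P = 3
c = 35/102 (c = 35*(1/102) = 35/102 ≈ 0.34314)
B(r) = -4 (B(r) = 3 - 1*7 = 3 - 7 = -4)
(B(1 - (-3*4 - 4)) + c)² = (-4 + 35/102)² = (-373/102)² = 139129/10404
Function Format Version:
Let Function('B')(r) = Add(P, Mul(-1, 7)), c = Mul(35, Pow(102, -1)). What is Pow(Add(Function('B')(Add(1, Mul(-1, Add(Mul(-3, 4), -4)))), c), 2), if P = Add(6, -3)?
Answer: Rational(139129, 10404) ≈ 13.373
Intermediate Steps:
P = 3
c = Rational(35, 102) (c = Mul(35, Rational(1, 102)) = Rational(35, 102) ≈ 0.34314)
Function('B')(r) = -4 (Function('B')(r) = Add(3, Mul(-1, 7)) = Add(3, -7) = -4)
Pow(Add(Function('B')(Add(1, Mul(-1, Add(Mul(-3, 4), -4)))), c), 2) = Pow(Add(-4, Rational(35, 102)), 2) = Pow(Rational(-373, 102), 2) = Rational(139129, 10404)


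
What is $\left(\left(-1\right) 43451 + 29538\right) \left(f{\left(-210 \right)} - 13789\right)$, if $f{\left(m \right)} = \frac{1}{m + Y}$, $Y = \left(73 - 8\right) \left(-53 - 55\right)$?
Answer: $\frac{1387049175023}{7230} \approx 1.9185 \cdot 10^{8}$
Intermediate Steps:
$Y = -7020$ ($Y = 65 \left(-108\right) = -7020$)
$f{\left(m \right)} = \frac{1}{-7020 + m}$ ($f{\left(m \right)} = \frac{1}{m - 7020} = \frac{1}{-7020 + m}$)
$\left(\left(-1\right) 43451 + 29538\right) \left(f{\left(-210 \right)} - 13789\right) = \left(\left(-1\right) 43451 + 29538\right) \left(\frac{1}{-7020 - 210} - 13789\right) = \left(-43451 + 29538\right) \left(\frac{1}{-7230} - 13789\right) = - 13913 \left(- \frac{1}{7230} - 13789\right) = \left(-13913\right) \left(- \frac{99694471}{7230}\right) = \frac{1387049175023}{7230}$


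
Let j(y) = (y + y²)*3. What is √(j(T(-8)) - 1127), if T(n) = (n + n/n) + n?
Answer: I*√497 ≈ 22.293*I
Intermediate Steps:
T(n) = 1 + 2*n (T(n) = (n + 1) + n = (1 + n) + n = 1 + 2*n)
j(y) = 3*y + 3*y²
√(j(T(-8)) - 1127) = √(3*(1 + 2*(-8))*(1 + (1 + 2*(-8))) - 1127) = √(3*(1 - 16)*(1 + (1 - 16)) - 1127) = √(3*(-15)*(1 - 15) - 1127) = √(3*(-15)*(-14) - 1127) = √(630 - 1127) = √(-497) = I*√497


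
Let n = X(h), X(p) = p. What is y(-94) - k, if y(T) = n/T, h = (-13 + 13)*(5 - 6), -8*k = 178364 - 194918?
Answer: -8277/4 ≈ -2069.3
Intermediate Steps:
k = 8277/4 (k = -(178364 - 194918)/8 = -⅛*(-16554) = 8277/4 ≈ 2069.3)
h = 0 (h = 0*(-1) = 0)
n = 0
y(T) = 0 (y(T) = 0/T = 0)
y(-94) - k = 0 - 1*8277/4 = 0 - 8277/4 = -8277/4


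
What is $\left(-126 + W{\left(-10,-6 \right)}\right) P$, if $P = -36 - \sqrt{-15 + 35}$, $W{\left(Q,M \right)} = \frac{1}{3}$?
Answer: $4524 + \frac{754 \sqrt{5}}{3} \approx 5086.0$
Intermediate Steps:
$W{\left(Q,M \right)} = \frac{1}{3}$
$P = -36 - 2 \sqrt{5}$ ($P = -36 - \sqrt{20} = -36 - 2 \sqrt{5} \approx -40.472$)
$\left(-126 + W{\left(-10,-6 \right)}\right) P = \left(-126 + \frac{1}{3}\right) \left(-36 - 2 \sqrt{5}\right) = - \frac{377 \left(-36 - 2 \sqrt{5}\right)}{3} = 4524 + \frac{754 \sqrt{5}}{3}$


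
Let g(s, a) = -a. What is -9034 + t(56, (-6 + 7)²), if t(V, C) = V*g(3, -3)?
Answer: -8866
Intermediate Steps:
t(V, C) = 3*V (t(V, C) = V*(-1*(-3)) = V*3 = 3*V)
-9034 + t(56, (-6 + 7)²) = -9034 + 3*56 = -9034 + 168 = -8866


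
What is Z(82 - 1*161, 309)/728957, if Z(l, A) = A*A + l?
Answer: 95402/728957 ≈ 0.13087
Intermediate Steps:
Z(l, A) = l + A**2 (Z(l, A) = A**2 + l = l + A**2)
Z(82 - 1*161, 309)/728957 = ((82 - 1*161) + 309**2)/728957 = ((82 - 161) + 95481)*(1/728957) = (-79 + 95481)*(1/728957) = 95402*(1/728957) = 95402/728957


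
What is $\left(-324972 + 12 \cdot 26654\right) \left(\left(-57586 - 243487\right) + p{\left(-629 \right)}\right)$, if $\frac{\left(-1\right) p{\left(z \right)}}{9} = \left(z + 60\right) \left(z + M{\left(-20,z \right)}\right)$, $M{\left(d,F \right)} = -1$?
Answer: $18073900572$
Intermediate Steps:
$p{\left(z \right)} = - 9 \left(-1 + z\right) \left(60 + z\right)$ ($p{\left(z \right)} = - 9 \left(z + 60\right) \left(z - 1\right) = - 9 \left(60 + z\right) \left(-1 + z\right) = - 9 \left(-1 + z\right) \left(60 + z\right)$)
$\left(-324972 + 12 \cdot 26654\right) \left(\left(-57586 - 243487\right) + p{\left(-629 \right)}\right) = \left(-324972 + 12 \cdot 26654\right) \left(\left(-57586 - 243487\right) - \left(-334539 + 3560769\right)\right) = \left(-324972 + 319848\right) \left(\left(-57586 - 243487\right) + \left(540 + 333999 - 3560769\right)\right) = - 5124 \left(-301073 + \left(540 + 333999 - 3560769\right)\right) = - 5124 \left(-301073 - 3226230\right) = \left(-5124\right) \left(-3527303\right) = 18073900572$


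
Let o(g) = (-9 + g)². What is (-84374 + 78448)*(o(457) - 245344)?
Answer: 264536640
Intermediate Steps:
(-84374 + 78448)*(o(457) - 245344) = (-84374 + 78448)*((-9 + 457)² - 245344) = -5926*(448² - 245344) = -5926*(200704 - 245344) = -5926*(-44640) = 264536640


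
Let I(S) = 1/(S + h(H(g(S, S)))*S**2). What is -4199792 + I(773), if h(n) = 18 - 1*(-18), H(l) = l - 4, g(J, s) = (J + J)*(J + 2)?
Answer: -90345156942063/21511817 ≈ -4.1998e+6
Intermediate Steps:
g(J, s) = 2*J*(2 + J) (g(J, s) = (2*J)*(2 + J) = 2*J*(2 + J))
H(l) = -4 + l
h(n) = 36 (h(n) = 18 + 18 = 36)
I(S) = 1/(S + 36*S**2)
-4199792 + I(773) = -4199792 + 1/(773*(1 + 36*773)) = -4199792 + 1/(773*(1 + 27828)) = -4199792 + (1/773)/27829 = -4199792 + (1/773)*(1/27829) = -4199792 + 1/21511817 = -90345156942063/21511817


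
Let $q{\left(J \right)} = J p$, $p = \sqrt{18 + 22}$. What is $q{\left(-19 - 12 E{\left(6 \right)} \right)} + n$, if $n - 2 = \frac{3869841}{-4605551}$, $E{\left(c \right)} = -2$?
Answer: $\frac{5341261}{4605551} + 10 \sqrt{10} \approx 32.783$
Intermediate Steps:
$p = 2 \sqrt{10}$ ($p = \sqrt{40} = 2 \sqrt{10} \approx 6.3246$)
$q{\left(J \right)} = 2 J \sqrt{10}$ ($q{\left(J \right)} = J 2 \sqrt{10} = 2 J \sqrt{10}$)
$n = \frac{5341261}{4605551}$ ($n = 2 + \frac{3869841}{-4605551} = 2 + 3869841 \left(- \frac{1}{4605551}\right) = 2 - \frac{3869841}{4605551} = \frac{5341261}{4605551} \approx 1.1597$)
$q{\left(-19 - 12 E{\left(6 \right)} \right)} + n = 2 \left(-19 - -24\right) \sqrt{10} + \frac{5341261}{4605551} = 2 \left(-19 + 24\right) \sqrt{10} + \frac{5341261}{4605551} = 2 \cdot 5 \sqrt{10} + \frac{5341261}{4605551} = 10 \sqrt{10} + \frac{5341261}{4605551} = \frac{5341261}{4605551} + 10 \sqrt{10}$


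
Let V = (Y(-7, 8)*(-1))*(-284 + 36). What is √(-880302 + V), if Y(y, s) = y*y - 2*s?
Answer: 3*I*√96902 ≈ 933.87*I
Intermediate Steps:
Y(y, s) = y² - 2*s
V = 8184 (V = (((-7)² - 2*8)*(-1))*(-284 + 36) = ((49 - 16)*(-1))*(-248) = (33*(-1))*(-248) = -33*(-248) = 8184)
√(-880302 + V) = √(-880302 + 8184) = √(-872118) = 3*I*√96902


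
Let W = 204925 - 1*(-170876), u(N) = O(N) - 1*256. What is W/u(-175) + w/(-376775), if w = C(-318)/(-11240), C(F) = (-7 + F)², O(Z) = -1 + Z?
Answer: -530499591707/609832944 ≈ -869.91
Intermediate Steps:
u(N) = -257 + N (u(N) = (-1 + N) - 1*256 = (-1 + N) - 256 = -257 + N)
W = 375801 (W = 204925 + 170876 = 375801)
w = -21125/2248 (w = (-7 - 318)²/(-11240) = (-325)²*(-1/11240) = 105625*(-1/11240) = -21125/2248 ≈ -9.3972)
W/u(-175) + w/(-376775) = 375801/(-257 - 175) - 21125/2248/(-376775) = 375801/(-432) - 21125/2248*(-1/376775) = 375801*(-1/432) + 845/33879608 = -125267/144 + 845/33879608 = -530499591707/609832944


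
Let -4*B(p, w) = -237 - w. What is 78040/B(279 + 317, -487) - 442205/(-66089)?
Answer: -2051979099/1652225 ≈ -1241.9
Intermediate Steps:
B(p, w) = 237/4 + w/4 (B(p, w) = -(-237 - w)/4 = 237/4 + w/4)
78040/B(279 + 317, -487) - 442205/(-66089) = 78040/(237/4 + (¼)*(-487)) - 442205/(-66089) = 78040/(237/4 - 487/4) - 442205*(-1/66089) = 78040/(-125/2) + 442205/66089 = 78040*(-2/125) + 442205/66089 = -31216/25 + 442205/66089 = -2051979099/1652225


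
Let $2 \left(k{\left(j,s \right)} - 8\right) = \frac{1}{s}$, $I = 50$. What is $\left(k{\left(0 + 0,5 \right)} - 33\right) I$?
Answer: $-1245$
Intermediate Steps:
$k{\left(j,s \right)} = 8 + \frac{1}{2 s}$
$\left(k{\left(0 + 0,5 \right)} - 33\right) I = \left(\left(8 + \frac{1}{2 \cdot 5}\right) - 33\right) 50 = \left(\left(8 + \frac{1}{2} \cdot \frac{1}{5}\right) - 33\right) 50 = \left(\left(8 + \frac{1}{10}\right) - 33\right) 50 = \left(\frac{81}{10} - 33\right) 50 = \left(- \frac{249}{10}\right) 50 = -1245$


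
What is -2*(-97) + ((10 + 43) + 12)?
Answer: 259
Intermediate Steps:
-2*(-97) + ((10 + 43) + 12) = 194 + (53 + 12) = 194 + 65 = 259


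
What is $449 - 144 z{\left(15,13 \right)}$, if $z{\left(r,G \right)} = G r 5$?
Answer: $-139951$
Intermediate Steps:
$z{\left(r,G \right)} = 5 G r$
$449 - 144 z{\left(15,13 \right)} = 449 - 144 \cdot 5 \cdot 13 \cdot 15 = 449 - 140400 = -139951$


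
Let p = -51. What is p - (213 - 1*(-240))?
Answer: -504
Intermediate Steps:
p - (213 - 1*(-240)) = -51 - (213 - 1*(-240)) = -51 - (213 + 240) = -51 - 1*453 = -51 - 453 = -504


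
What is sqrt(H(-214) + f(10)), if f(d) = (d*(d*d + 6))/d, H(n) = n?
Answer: 6*I*sqrt(3) ≈ 10.392*I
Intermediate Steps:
f(d) = 6 + d**2 (f(d) = (d*(d**2 + 6))/d = (d*(6 + d**2))/d = 6 + d**2)
sqrt(H(-214) + f(10)) = sqrt(-214 + (6 + 10**2)) = sqrt(-214 + (6 + 100)) = sqrt(-214 + 106) = sqrt(-108) = 6*I*sqrt(3)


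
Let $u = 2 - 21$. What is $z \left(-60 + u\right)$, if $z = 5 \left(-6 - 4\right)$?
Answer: $3950$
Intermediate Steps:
$z = -50$ ($z = 5 \left(-10\right) = -50$)
$u = -19$
$z \left(-60 + u\right) = - 50 \left(-60 - 19\right) = \left(-50\right) \left(-79\right) = 3950$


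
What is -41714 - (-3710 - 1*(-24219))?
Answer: -62223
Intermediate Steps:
-41714 - (-3710 - 1*(-24219)) = -41714 - (-3710 + 24219) = -41714 - 1*20509 = -41714 - 20509 = -62223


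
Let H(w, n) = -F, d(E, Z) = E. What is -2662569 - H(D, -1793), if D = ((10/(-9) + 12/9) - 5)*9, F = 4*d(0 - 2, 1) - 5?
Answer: -2662582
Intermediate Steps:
F = -13 (F = 4*(0 - 2) - 5 = 4*(-2) - 5 = -8 - 5 = -13)
D = -43 (D = ((10*(-⅑) + 12*(⅑)) - 5)*9 = ((-10/9 + 4/3) - 5)*9 = (2/9 - 5)*9 = -43/9*9 = -43)
H(w, n) = 13 (H(w, n) = -1*(-13) = 13)
-2662569 - H(D, -1793) = -2662569 - 1*13 = -2662569 - 13 = -2662582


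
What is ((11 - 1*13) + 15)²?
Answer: 169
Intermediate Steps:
((11 - 1*13) + 15)² = ((11 - 13) + 15)² = (-2 + 15)² = 13² = 169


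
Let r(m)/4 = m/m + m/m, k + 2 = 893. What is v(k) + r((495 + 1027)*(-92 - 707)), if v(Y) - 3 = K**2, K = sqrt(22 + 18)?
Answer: 51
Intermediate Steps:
k = 891 (k = -2 + 893 = 891)
r(m) = 8 (r(m) = 4*(m/m + m/m) = 4*(1 + 1) = 4*2 = 8)
K = 2*sqrt(10) (K = sqrt(40) = 2*sqrt(10) ≈ 6.3246)
v(Y) = 43 (v(Y) = 3 + (2*sqrt(10))**2 = 3 + 40 = 43)
v(k) + r((495 + 1027)*(-92 - 707)) = 43 + 8 = 51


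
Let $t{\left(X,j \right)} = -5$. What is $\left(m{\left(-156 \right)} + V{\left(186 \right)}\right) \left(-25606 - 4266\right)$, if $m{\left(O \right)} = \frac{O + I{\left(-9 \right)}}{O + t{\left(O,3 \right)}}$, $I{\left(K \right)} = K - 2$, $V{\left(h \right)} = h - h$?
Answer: $- \frac{4988624}{161} \approx -30985.0$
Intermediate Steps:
$V{\left(h \right)} = 0$
$I{\left(K \right)} = -2 + K$ ($I{\left(K \right)} = K - 2 = -2 + K$)
$m{\left(O \right)} = \frac{-11 + O}{-5 + O}$ ($m{\left(O \right)} = \frac{O - 11}{O - 5} = \frac{O - 11}{-5 + O} = \frac{-11 + O}{-5 + O}$)
$\left(m{\left(-156 \right)} + V{\left(186 \right)}\right) \left(-25606 - 4266\right) = \left(\frac{-11 - 156}{-5 - 156} + 0\right) \left(-25606 - 4266\right) = \left(\frac{1}{-161} \left(-167\right) + 0\right) \left(-29872\right) = \left(\left(- \frac{1}{161}\right) \left(-167\right) + 0\right) \left(-29872\right) = \left(\frac{167}{161} + 0\right) \left(-29872\right) = \frac{167}{161} \left(-29872\right) = - \frac{4988624}{161}$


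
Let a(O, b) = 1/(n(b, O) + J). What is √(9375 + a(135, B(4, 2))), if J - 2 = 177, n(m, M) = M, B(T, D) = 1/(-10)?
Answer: √924337814/314 ≈ 96.825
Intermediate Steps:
B(T, D) = -⅒
J = 179 (J = 2 + 177 = 179)
a(O, b) = 1/(179 + O) (a(O, b) = 1/(O + 179) = 1/(179 + O))
√(9375 + a(135, B(4, 2))) = √(9375 + 1/(179 + 135)) = √(9375 + 1/314) = √(2943751/314) = √924337814/314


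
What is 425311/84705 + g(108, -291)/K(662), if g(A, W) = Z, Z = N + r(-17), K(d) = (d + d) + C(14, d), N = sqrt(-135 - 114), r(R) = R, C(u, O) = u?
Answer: 189208711/37778430 + I*sqrt(249)/1338 ≈ 5.0084 + 0.011794*I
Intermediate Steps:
N = I*sqrt(249) (N = sqrt(-249) = I*sqrt(249) ≈ 15.78*I)
K(d) = 14 + 2*d (K(d) = (d + d) + 14 = 2*d + 14 = 14 + 2*d)
Z = -17 + I*sqrt(249) (Z = I*sqrt(249) - 17 = -17 + I*sqrt(249) ≈ -17.0 + 15.78*I)
g(A, W) = -17 + I*sqrt(249)
425311/84705 + g(108, -291)/K(662) = 425311/84705 + (-17 + I*sqrt(249))/(14 + 2*662) = 425311*(1/84705) + (-17 + I*sqrt(249))/(14 + 1324) = 425311/84705 + (-17 + I*sqrt(249))/1338 = 425311/84705 + (-17 + I*sqrt(249))*(1/1338) = 425311/84705 + (-17/1338 + I*sqrt(249)/1338) = 189208711/37778430 + I*sqrt(249)/1338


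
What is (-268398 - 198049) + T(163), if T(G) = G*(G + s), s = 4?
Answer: -439226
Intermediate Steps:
T(G) = G*(4 + G) (T(G) = G*(G + 4) = G*(4 + G))
(-268398 - 198049) + T(163) = (-268398 - 198049) + 163*(4 + 163) = -466447 + 163*167 = -466447 + 27221 = -439226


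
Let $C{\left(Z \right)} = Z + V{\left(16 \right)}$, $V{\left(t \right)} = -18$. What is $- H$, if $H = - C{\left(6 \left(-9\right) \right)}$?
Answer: $-72$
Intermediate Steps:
$C{\left(Z \right)} = -18 + Z$ ($C{\left(Z \right)} = Z - 18 = -18 + Z$)
$H = 72$ ($H = - (-18 + 6 \left(-9\right)) = - (-18 - 54) = \left(-1\right) \left(-72\right) = 72$)
$- H = \left(-1\right) 72 = -72$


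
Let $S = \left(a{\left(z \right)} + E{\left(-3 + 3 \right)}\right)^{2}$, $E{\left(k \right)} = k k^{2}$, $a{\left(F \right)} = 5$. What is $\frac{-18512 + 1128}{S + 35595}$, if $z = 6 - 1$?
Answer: $- \frac{4346}{8905} \approx -0.48804$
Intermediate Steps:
$z = 5$ ($z = 6 - 1 = 5$)
$E{\left(k \right)} = k^{3}$
$S = 25$ ($S = \left(5 + \left(-3 + 3\right)^{3}\right)^{2} = \left(5 + 0^{3}\right)^{2} = \left(5 + 0\right)^{2} = 5^{2} = 25$)
$\frac{-18512 + 1128}{S + 35595} = \frac{-18512 + 1128}{25 + 35595} = - \frac{17384}{35620} = \left(-17384\right) \frac{1}{35620} = - \frac{4346}{8905}$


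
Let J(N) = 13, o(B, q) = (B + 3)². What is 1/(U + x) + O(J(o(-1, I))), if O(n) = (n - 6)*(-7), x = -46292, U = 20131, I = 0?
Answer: -1281890/26161 ≈ -49.000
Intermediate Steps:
o(B, q) = (3 + B)²
O(n) = 42 - 7*n (O(n) = (-6 + n)*(-7) = 42 - 7*n)
1/(U + x) + O(J(o(-1, I))) = 1/(20131 - 46292) + (42 - 7*13) = 1/(-26161) + (42 - 91) = -1/26161 - 49 = -1281890/26161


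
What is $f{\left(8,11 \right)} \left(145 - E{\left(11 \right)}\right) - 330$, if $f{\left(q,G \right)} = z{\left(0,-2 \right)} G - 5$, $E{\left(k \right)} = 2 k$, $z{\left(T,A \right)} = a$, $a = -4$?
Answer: $-6357$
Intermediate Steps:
$z{\left(T,A \right)} = -4$
$f{\left(q,G \right)} = -5 - 4 G$ ($f{\left(q,G \right)} = - 4 G - 5 = -5 - 4 G$)
$f{\left(8,11 \right)} \left(145 - E{\left(11 \right)}\right) - 330 = \left(-5 - 44\right) \left(145 - 2 \cdot 11\right) - 330 = \left(-5 - 44\right) \left(145 - 22\right) - 330 = - 49 \left(145 - 22\right) - 330 = \left(-49\right) 123 - 330 = -6027 - 330 = -6357$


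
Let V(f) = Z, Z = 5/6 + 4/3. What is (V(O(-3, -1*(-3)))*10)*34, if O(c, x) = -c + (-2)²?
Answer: 2210/3 ≈ 736.67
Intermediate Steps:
O(c, x) = 4 - c (O(c, x) = -c + 4 = 4 - c)
Z = 13/6 (Z = 5*(⅙) + 4*(⅓) = ⅚ + 4/3 = 13/6 ≈ 2.1667)
V(f) = 13/6
(V(O(-3, -1*(-3)))*10)*34 = ((13/6)*10)*34 = (65/3)*34 = 2210/3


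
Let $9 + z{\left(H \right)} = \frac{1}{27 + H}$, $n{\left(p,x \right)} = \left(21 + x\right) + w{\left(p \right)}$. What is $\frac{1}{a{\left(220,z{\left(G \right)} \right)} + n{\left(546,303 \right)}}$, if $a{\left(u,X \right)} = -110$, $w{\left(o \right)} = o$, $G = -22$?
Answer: $\frac{1}{760} \approx 0.0013158$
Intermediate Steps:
$n{\left(p,x \right)} = 21 + p + x$ ($n{\left(p,x \right)} = \left(21 + x\right) + p = 21 + p + x$)
$z{\left(H \right)} = -9 + \frac{1}{27 + H}$
$\frac{1}{a{\left(220,z{\left(G \right)} \right)} + n{\left(546,303 \right)}} = \frac{1}{-110 + \left(21 + 546 + 303\right)} = \frac{1}{-110 + 870} = \frac{1}{760}$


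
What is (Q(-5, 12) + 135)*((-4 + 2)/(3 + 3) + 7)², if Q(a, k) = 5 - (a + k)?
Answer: 53200/9 ≈ 5911.1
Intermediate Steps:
Q(a, k) = 5 - a - k (Q(a, k) = 5 + (-a - k) = 5 - a - k)
(Q(-5, 12) + 135)*((-4 + 2)/(3 + 3) + 7)² = ((5 - 1*(-5) - 1*12) + 135)*((-4 + 2)/(3 + 3) + 7)² = ((5 + 5 - 12) + 135)*(-2/6 + 7)² = (-2 + 135)*(-2*⅙ + 7)² = 133*(-⅓ + 7)² = 133*(20/3)² = 133*(400/9) = 53200/9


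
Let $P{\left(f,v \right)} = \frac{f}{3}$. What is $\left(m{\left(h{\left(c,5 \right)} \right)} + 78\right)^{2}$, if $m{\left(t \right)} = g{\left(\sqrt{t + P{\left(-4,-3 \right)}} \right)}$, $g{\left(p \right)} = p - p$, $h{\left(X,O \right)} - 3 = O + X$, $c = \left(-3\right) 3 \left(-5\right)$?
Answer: $6084$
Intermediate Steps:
$c = 45$ ($c = \left(-9\right) \left(-5\right) = 45$)
$P{\left(f,v \right)} = \frac{f}{3}$ ($P{\left(f,v \right)} = f \frac{1}{3} = \frac{f}{3}$)
$h{\left(X,O \right)} = 3 + O + X$ ($h{\left(X,O \right)} = 3 + \left(O + X\right) = 3 + O + X$)
$g{\left(p \right)} = 0$
$m{\left(t \right)} = 0$
$\left(m{\left(h{\left(c,5 \right)} \right)} + 78\right)^{2} = \left(0 + 78\right)^{2} = 78^{2} = 6084$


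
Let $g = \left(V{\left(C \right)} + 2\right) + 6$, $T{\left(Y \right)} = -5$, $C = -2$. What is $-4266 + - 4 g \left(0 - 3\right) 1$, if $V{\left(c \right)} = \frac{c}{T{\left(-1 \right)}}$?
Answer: $- \frac{20826}{5} \approx -4165.2$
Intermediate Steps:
$V{\left(c \right)} = - \frac{c}{5}$ ($V{\left(c \right)} = \frac{c}{-5} = c \left(- \frac{1}{5}\right) = - \frac{c}{5}$)
$g = \frac{42}{5}$ ($g = \left(\left(- \frac{1}{5}\right) \left(-2\right) + 2\right) + 6 = \left(\frac{2}{5} + 2\right) + 6 = \frac{12}{5} + 6 = \frac{42}{5} \approx 8.4$)
$-4266 + - 4 g \left(0 - 3\right) 1 = -4266 + \left(-4\right) \frac{42}{5} \left(0 - 3\right) 1 = -4266 - \frac{168 \left(\left(-3\right) 1\right)}{5} = -4266 - - \frac{504}{5} = -4266 + \frac{504}{5} = - \frac{20826}{5}$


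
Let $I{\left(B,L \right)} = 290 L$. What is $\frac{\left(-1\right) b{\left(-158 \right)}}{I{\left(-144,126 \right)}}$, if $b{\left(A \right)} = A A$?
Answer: $- \frac{6241}{9135} \approx -0.6832$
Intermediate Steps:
$b{\left(A \right)} = A^{2}$
$\frac{\left(-1\right) b{\left(-158 \right)}}{I{\left(-144,126 \right)}} = \frac{\left(-1\right) \left(-158\right)^{2}}{290 \cdot 126} = \frac{\left(-1\right) 24964}{36540} = \left(-24964\right) \frac{1}{36540} = - \frac{6241}{9135}$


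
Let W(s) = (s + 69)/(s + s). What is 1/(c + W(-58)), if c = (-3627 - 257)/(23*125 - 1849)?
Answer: -59508/230915 ≈ -0.25771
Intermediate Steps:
W(s) = (69 + s)/(2*s) (W(s) = (69 + s)/((2*s)) = (69 + s)*(1/(2*s)) = (69 + s)/(2*s))
c = -1942/513 (c = -3884/(2875 - 1849) = -3884/1026 = -3884*1/1026 = -1942/513 ≈ -3.7856)
1/(c + W(-58)) = 1/(-1942/513 + (½)*(69 - 58)/(-58)) = 1/(-1942/513 + (½)*(-1/58)*11) = 1/(-1942/513 - 11/116) = 1/(-230915/59508) = -59508/230915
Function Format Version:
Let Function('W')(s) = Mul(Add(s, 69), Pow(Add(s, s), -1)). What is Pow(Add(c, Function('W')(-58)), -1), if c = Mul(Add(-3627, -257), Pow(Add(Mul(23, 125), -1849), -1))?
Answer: Rational(-59508, 230915) ≈ -0.25771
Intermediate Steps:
Function('W')(s) = Mul(Rational(1, 2), Pow(s, -1), Add(69, s)) (Function('W')(s) = Mul(Add(69, s), Pow(Mul(2, s), -1)) = Mul(Add(69, s), Mul(Rational(1, 2), Pow(s, -1))) = Mul(Rational(1, 2), Pow(s, -1), Add(69, s)))
c = Rational(-1942, 513) (c = Mul(-3884, Pow(Add(2875, -1849), -1)) = Mul(-3884, Pow(1026, -1)) = Mul(-3884, Rational(1, 1026)) = Rational(-1942, 513) ≈ -3.7856)
Pow(Add(c, Function('W')(-58)), -1) = Pow(Add(Rational(-1942, 513), Mul(Rational(1, 2), Pow(-58, -1), Add(69, -58))), -1) = Pow(Add(Rational(-1942, 513), Mul(Rational(1, 2), Rational(-1, 58), 11)), -1) = Pow(Add(Rational(-1942, 513), Rational(-11, 116)), -1) = Pow(Rational(-230915, 59508), -1) = Rational(-59508, 230915)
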